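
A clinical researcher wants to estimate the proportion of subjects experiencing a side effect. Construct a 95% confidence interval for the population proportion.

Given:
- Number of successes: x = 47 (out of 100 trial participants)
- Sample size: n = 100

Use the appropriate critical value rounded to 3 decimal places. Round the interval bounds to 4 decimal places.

Sample proportion: p̂ = 47/100 = 0.470000

Check conditions for normal approximation:
  np̂ = 47 ≥ 10 ✓
  n(1-p̂) = 53 ≥ 10 ✓

The sample is large enough, so use a z-interval (normal approximation) for the proportion.

For 95% confidence, z* = 1.96 (from standard normal table)

Standard error: SE = √(p̂(1-p̂)/n) = √(0.470000×0.530000/100) = 0.04990992

Margin of error: E = z* × SE = 1.96 × 0.04990992 = 0.097823

Z-interval: p̂ ± E = 0.470000 ± 0.097823 = (0.372177, 0.567823)

Rounded to 4 decimal places:

(0.3722, 0.5678)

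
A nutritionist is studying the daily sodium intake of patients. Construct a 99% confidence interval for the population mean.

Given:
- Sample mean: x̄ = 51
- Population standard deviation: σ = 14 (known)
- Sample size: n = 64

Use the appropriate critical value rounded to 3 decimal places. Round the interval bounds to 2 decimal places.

The population standard deviation σ is known, so use a z-interval (standard normal critical value).

For 99% confidence, z* = 2.576 (from standard normal table)

Standard error: SE = σ/√n = 14/√64 = 1.750000

Margin of error: E = z* × SE = 2.576 × 1.750000 = 4.5080

Z-interval: x̄ ± E = 51 ± 4.5080 = (46.4920, 55.5080)

Rounded to 2 decimal places:

(46.49, 55.51)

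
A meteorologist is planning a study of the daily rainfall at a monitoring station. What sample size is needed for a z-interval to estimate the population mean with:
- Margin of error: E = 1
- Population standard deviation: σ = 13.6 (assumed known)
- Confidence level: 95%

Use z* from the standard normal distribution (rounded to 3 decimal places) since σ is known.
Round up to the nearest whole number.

Using z* since population σ is known (z-interval formula).

For 95% confidence, z* = 1.96 (from standard normal table)

Sample size formula for z-interval: n = (z*σ/E)²

n = (1.96 × 13.6 / 1)²
  = (26.656000)²
  = 710.5423

Round up to the nearest whole number: n = 711

711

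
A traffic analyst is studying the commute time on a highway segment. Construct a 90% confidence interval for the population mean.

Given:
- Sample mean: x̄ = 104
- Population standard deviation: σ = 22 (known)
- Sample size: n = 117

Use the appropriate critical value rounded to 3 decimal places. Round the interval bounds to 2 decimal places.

The population standard deviation σ is known, so use a z-interval (standard normal critical value).

For 90% confidence, z* = 1.645 (from standard normal table)

Standard error: SE = σ/√n = 22/√117 = 2.033901

Margin of error: E = z* × SE = 1.645 × 2.033901 = 3.3458

Z-interval: x̄ ± E = 104 ± 3.3458 = (100.6542, 107.3458)

Rounded to 2 decimal places:

(100.65, 107.35)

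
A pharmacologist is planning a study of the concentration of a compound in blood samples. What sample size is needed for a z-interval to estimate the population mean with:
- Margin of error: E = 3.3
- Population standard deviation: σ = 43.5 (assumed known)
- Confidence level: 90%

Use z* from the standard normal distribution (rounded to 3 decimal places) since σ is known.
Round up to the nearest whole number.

Using z* since population σ is known (z-interval formula).

For 90% confidence, z* = 1.645 (from standard normal table)

Sample size formula for z-interval: n = (z*σ/E)²

n = (1.645 × 43.5 / 3.3)²
  = (21.684091)²
  = 470.1998

Round up to the nearest whole number: n = 471

471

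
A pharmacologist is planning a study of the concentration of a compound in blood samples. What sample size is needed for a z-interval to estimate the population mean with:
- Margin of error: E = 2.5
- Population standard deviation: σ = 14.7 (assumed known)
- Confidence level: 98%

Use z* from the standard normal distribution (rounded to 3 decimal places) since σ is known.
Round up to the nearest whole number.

Using z* since population σ is known (z-interval formula).

For 98% confidence, z* = 2.326 (from standard normal table)

Sample size formula for z-interval: n = (z*σ/E)²

n = (2.326 × 14.7 / 2.5)²
  = (13.676880)²
  = 187.0570

Round up to the nearest whole number: n = 188

188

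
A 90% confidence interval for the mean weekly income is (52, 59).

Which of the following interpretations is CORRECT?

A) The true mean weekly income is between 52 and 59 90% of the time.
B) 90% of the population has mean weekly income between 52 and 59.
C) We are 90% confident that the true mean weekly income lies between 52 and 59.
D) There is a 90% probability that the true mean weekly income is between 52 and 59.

A confidence interval represents our confidence in the procedure, not a probability statement about the parameter.

Key concept: If we repeated this sampling process many times and computed a 90% CI each time, about 90% of those intervals would contain the true population parameter.

For this specific interval (52, 59):
- Midpoint (point estimate): 55.5
- Margin of error: 3.5

The correct interpretation is the one stating confidence that the true parameter lies in the interval — option C.

C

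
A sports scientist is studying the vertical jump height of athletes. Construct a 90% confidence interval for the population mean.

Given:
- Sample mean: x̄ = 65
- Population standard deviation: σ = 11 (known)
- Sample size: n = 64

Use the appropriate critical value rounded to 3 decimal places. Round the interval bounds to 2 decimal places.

The population standard deviation σ is known, so use a z-interval (standard normal critical value).

For 90% confidence, z* = 1.645 (from standard normal table)

Standard error: SE = σ/√n = 11/√64 = 1.375000

Margin of error: E = z* × SE = 1.645 × 1.375000 = 2.2619

Z-interval: x̄ ± E = 65 ± 2.2619 = (62.7381, 67.2619)

Rounded to 2 decimal places:

(62.74, 67.26)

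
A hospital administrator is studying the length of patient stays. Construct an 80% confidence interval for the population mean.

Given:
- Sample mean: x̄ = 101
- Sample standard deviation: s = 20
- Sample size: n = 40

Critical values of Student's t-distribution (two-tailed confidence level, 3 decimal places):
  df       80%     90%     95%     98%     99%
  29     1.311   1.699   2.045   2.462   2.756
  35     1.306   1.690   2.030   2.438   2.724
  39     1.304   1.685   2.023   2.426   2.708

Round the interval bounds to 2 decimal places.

The population standard deviation σ is unknown (only the sample standard deviation s is given), so use a t-interval with df = n - 1 = 40 - 1 = 39.

For 80% confidence with df = 39, t* = 1.304 (from t-table)

Standard error: SE = s/√n = 20/√40 = 3.162278

Margin of error: E = t* × SE = 1.304 × 3.162278 = 4.1236

T-interval: x̄ ± E = 101 ± 4.1236 = (96.8764, 105.1236)

Rounded to 2 decimal places:

(96.88, 105.12)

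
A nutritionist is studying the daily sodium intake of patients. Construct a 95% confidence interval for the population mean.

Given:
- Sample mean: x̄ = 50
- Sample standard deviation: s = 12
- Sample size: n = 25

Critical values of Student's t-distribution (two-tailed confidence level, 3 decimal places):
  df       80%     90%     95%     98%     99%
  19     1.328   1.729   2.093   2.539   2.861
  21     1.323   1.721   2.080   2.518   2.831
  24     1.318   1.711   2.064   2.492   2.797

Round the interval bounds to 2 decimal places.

The population standard deviation σ is unknown (only the sample standard deviation s is given), so use a t-interval with df = n - 1 = 25 - 1 = 24.

For 95% confidence with df = 24, t* = 2.064 (from t-table)

Standard error: SE = s/√n = 12/√25 = 2.400000

Margin of error: E = t* × SE = 2.064 × 2.400000 = 4.9536

T-interval: x̄ ± E = 50 ± 4.9536 = (45.0464, 54.9536)

Rounded to 2 decimal places:

(45.05, 54.95)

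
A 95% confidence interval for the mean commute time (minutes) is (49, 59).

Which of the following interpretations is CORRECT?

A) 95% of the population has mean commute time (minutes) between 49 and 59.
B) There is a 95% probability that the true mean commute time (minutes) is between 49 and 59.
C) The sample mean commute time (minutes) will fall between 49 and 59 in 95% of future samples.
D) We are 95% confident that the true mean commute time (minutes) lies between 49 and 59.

A confidence interval represents our confidence in the procedure, not a probability statement about the parameter.

Key concept: If we repeated this sampling process many times and computed a 95% CI each time, about 95% of those intervals would contain the true population parameter.

For this specific interval (49, 59):
- Midpoint (point estimate): 54
- Margin of error: 5

The correct interpretation is the one stating confidence that the true parameter lies in the interval — option D.

D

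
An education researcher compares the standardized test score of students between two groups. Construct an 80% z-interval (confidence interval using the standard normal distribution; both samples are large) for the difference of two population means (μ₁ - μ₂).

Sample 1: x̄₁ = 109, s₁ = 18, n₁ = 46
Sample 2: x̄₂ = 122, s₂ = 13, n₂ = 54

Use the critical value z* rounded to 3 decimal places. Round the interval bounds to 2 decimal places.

Both samples are large (n₁ = 46 ≥ 30, n₂ = 54 ≥ 30), so a z-interval for the difference of means applies.

Point estimate: x̄₁ - x̄₂ = 109 - 122 = -13

Standard error: SE = √(s₁²/n₁ + s₂²/n₂)
= √(18²/46 + 13²/54)
= √(7.043478 + 3.129630)
= 3.189531

For 80% confidence, z* = 1.282 (from standard normal table)
Margin of error: E = z* × SE = 1.282 × 3.189531 = 4.0890

Z-interval: (x̄₁ - x̄₂) ± E = -13 ± 4.0890 = (-17.0890, -8.9110)

Rounded to 2 decimal places:

(-17.09, -8.91)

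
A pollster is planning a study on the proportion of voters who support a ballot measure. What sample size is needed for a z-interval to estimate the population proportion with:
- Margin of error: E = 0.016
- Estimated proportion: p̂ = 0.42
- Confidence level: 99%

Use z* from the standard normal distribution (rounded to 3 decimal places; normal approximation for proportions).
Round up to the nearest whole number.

Using z* for proportion z-interval (normal approximation).

For 99% confidence, z* = 2.576 (from standard normal table)

Sample size formula for proportion z-interval: n = z*²p̂(1-p̂)/E²

n = 2.576² × 0.42 × 0.58 / 0.016²
  = 6.635776 × 0.2436 / 0.000256
  = 6314.3556

Round up to the nearest whole number: n = 6315

6315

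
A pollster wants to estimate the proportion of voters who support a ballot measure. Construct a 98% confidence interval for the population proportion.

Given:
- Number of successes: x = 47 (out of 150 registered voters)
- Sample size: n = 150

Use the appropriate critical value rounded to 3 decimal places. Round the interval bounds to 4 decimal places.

Sample proportion: p̂ = 47/150 = 0.313333

Check conditions for normal approximation:
  np̂ = 47 ≥ 10 ✓
  n(1-p̂) = 103 ≥ 10 ✓

The sample is large enough, so use a z-interval (normal approximation) for the proportion.

For 98% confidence, z* = 2.326 (from standard normal table)

Standard error: SE = √(p̂(1-p̂)/n) = √(0.313333×0.686667/150) = 0.03787308

Margin of error: E = z* × SE = 2.326 × 0.03787308 = 0.088093

Z-interval: p̂ ± E = 0.313333 ± 0.088093 = (0.225241, 0.401426)

Rounded to 4 decimal places:

(0.2252, 0.4014)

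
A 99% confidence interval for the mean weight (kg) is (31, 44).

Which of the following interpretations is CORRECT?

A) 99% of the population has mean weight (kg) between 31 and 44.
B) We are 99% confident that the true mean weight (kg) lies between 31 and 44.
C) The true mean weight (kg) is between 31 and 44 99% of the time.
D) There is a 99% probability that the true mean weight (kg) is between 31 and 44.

A confidence interval represents our confidence in the procedure, not a probability statement about the parameter.

Key concept: If we repeated this sampling process many times and computed a 99% CI each time, about 99% of those intervals would contain the true population parameter.

For this specific interval (31, 44):
- Midpoint (point estimate): 37.5
- Margin of error: 6.5

The correct interpretation is the one stating confidence that the true parameter lies in the interval — option B.

B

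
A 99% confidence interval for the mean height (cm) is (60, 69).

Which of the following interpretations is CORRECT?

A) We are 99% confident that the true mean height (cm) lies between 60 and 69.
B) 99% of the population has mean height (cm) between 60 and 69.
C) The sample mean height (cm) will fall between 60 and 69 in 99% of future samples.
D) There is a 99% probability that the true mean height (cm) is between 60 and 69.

A confidence interval represents our confidence in the procedure, not a probability statement about the parameter.

Key concept: If we repeated this sampling process many times and computed a 99% CI each time, about 99% of those intervals would contain the true population parameter.

For this specific interval (60, 69):
- Midpoint (point estimate): 64.5
- Margin of error: 4.5

The correct interpretation is the one stating confidence that the true parameter lies in the interval — option A.

A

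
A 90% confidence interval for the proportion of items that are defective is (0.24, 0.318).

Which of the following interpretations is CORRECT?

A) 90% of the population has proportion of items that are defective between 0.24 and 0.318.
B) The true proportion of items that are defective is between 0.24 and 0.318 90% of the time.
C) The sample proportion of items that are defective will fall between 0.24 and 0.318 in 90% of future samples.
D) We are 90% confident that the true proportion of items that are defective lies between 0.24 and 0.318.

A confidence interval represents our confidence in the procedure, not a probability statement about the parameter.

Key concept: If we repeated this sampling process many times and computed a 90% CI each time, about 90% of those intervals would contain the true population parameter.

For this specific interval (0.24, 0.318):
- Midpoint (point estimate): 0.279
- Margin of error: 0.039

The correct interpretation is the one stating confidence that the true parameter lies in the interval — option D.

D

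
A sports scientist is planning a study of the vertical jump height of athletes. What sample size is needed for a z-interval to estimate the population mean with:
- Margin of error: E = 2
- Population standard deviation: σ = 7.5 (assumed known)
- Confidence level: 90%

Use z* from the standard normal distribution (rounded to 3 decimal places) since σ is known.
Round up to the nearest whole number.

Using z* since population σ is known (z-interval formula).

For 90% confidence, z* = 1.645 (from standard normal table)

Sample size formula for z-interval: n = (z*σ/E)²

n = (1.645 × 7.5 / 2)²
  = (6.168750)²
  = 38.0535

Round up to the nearest whole number: n = 39

39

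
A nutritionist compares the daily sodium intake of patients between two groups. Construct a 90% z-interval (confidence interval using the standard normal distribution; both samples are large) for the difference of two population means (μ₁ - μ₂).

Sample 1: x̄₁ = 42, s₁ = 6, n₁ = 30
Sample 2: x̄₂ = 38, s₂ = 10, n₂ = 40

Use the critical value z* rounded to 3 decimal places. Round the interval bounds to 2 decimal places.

Both samples are large (n₁ = 30 ≥ 30, n₂ = 40 ≥ 30), so a z-interval for the difference of means applies.

Point estimate: x̄₁ - x̄₂ = 42 - 38 = 4

Standard error: SE = √(s₁²/n₁ + s₂²/n₂)
= √(6²/30 + 10²/40)
= √(1.200000 + 2.500000)
= 1.923538

For 90% confidence, z* = 1.645 (from standard normal table)
Margin of error: E = z* × SE = 1.645 × 1.923538 = 3.1642

Z-interval: (x̄₁ - x̄₂) ± E = 4 ± 3.1642 = (0.8358, 7.1642)

Rounded to 2 decimal places:

(0.84, 7.16)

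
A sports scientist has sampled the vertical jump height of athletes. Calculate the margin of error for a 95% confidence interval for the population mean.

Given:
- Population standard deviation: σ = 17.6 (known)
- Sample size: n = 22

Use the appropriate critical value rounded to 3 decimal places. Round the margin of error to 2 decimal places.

The population standard deviation σ is known, so use the z-interval margin of error formula.

For 95% confidence, z* = 1.96 (from standard normal table)

Margin of error formula for z-interval: E = z* × σ/√n

E = 1.96 × 17.6/√22
  = 1.96 × 3.752333
  = 7.3546

Rounded to 2 decimal places:

7.35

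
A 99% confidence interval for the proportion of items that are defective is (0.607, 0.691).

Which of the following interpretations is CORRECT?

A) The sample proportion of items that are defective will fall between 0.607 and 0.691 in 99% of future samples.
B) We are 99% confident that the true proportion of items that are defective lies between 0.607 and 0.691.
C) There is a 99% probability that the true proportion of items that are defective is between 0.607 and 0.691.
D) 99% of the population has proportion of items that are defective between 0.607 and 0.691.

A confidence interval represents our confidence in the procedure, not a probability statement about the parameter.

Key concept: If we repeated this sampling process many times and computed a 99% CI each time, about 99% of those intervals would contain the true population parameter.

For this specific interval (0.607, 0.691):
- Midpoint (point estimate): 0.649
- Margin of error: 0.042

The correct interpretation is the one stating confidence that the true parameter lies in the interval — option B.

B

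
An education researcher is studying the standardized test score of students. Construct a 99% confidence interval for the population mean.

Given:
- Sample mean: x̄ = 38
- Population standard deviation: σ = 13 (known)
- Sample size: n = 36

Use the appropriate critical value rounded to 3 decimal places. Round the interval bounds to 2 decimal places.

The population standard deviation σ is known, so use a z-interval (standard normal critical value).

For 99% confidence, z* = 2.576 (from standard normal table)

Standard error: SE = σ/√n = 13/√36 = 2.166667

Margin of error: E = z* × SE = 2.576 × 2.166667 = 5.5813

Z-interval: x̄ ± E = 38 ± 5.5813 = (32.4187, 43.5813)

Rounded to 2 decimal places:

(32.42, 43.58)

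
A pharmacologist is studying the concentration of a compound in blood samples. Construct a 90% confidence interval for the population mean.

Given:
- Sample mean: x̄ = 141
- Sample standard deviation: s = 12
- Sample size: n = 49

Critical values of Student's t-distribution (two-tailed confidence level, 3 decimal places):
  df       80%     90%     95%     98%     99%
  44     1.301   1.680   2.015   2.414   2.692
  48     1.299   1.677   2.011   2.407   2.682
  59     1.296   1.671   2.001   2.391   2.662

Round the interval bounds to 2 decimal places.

The population standard deviation σ is unknown (only the sample standard deviation s is given), so use a t-interval with df = n - 1 = 49 - 1 = 48.

For 90% confidence with df = 48, t* = 1.677 (from t-table)

Standard error: SE = s/√n = 12/√49 = 1.714286

Margin of error: E = t* × SE = 1.677 × 1.714286 = 2.8749

T-interval: x̄ ± E = 141 ± 2.8749 = (138.1251, 143.8749)

Rounded to 2 decimal places:

(138.13, 143.87)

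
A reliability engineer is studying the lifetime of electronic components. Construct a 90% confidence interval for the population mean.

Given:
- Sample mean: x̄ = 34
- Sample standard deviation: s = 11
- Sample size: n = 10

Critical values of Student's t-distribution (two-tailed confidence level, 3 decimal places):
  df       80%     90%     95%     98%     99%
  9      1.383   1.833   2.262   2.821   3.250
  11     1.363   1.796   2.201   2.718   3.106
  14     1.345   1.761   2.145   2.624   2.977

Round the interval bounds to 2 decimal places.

The population standard deviation σ is unknown (only the sample standard deviation s is given), so use a t-interval with df = n - 1 = 10 - 1 = 9.

For 90% confidence with df = 9, t* = 1.833 (from t-table)

Standard error: SE = s/√n = 11/√10 = 3.478505

Margin of error: E = t* × SE = 1.833 × 3.478505 = 6.3761

T-interval: x̄ ± E = 34 ± 6.3761 = (27.6239, 40.3761)

Rounded to 2 decimal places:

(27.62, 40.38)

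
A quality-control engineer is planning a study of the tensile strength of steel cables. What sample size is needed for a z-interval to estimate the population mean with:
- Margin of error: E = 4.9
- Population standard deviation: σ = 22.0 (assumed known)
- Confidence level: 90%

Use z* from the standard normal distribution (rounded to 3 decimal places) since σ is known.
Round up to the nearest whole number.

Using z* since population σ is known (z-interval formula).

For 90% confidence, z* = 1.645 (from standard normal table)

Sample size formula for z-interval: n = (z*σ/E)²

n = (1.645 × 22.0 / 4.9)²
  = (7.385714)²
  = 54.5488

Round up to the nearest whole number: n = 55

55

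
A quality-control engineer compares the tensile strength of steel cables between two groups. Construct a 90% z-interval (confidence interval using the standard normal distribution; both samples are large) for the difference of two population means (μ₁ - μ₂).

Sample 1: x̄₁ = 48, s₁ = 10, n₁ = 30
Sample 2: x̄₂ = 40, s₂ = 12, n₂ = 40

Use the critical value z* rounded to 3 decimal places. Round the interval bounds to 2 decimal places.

Both samples are large (n₁ = 30 ≥ 30, n₂ = 40 ≥ 30), so a z-interval for the difference of means applies.

Point estimate: x̄₁ - x̄₂ = 48 - 40 = 8

Standard error: SE = √(s₁²/n₁ + s₂²/n₂)
= √(10²/30 + 12²/40)
= √(3.333333 + 3.600000)
= 2.633122

For 90% confidence, z* = 1.645 (from standard normal table)
Margin of error: E = z* × SE = 1.645 × 2.633122 = 4.3315

Z-interval: (x̄₁ - x̄₂) ± E = 8 ± 4.3315 = (3.6685, 12.3315)

Rounded to 2 decimal places:

(3.67, 12.33)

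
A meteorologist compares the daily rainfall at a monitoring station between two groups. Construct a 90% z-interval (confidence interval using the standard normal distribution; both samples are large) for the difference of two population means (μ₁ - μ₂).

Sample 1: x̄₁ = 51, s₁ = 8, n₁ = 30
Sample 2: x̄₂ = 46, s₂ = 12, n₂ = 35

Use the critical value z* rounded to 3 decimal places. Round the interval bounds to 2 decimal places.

Both samples are large (n₁ = 30 ≥ 30, n₂ = 35 ≥ 30), so a z-interval for the difference of means applies.

Point estimate: x̄₁ - x̄₂ = 51 - 46 = 5

Standard error: SE = √(s₁²/n₁ + s₂²/n₂)
= √(8²/30 + 12²/35)
= √(2.133333 + 4.114286)
= 2.499524

For 90% confidence, z* = 1.645 (from standard normal table)
Margin of error: E = z* × SE = 1.645 × 2.499524 = 4.1117

Z-interval: (x̄₁ - x̄₂) ± E = 5 ± 4.1117 = (0.8883, 9.1117)

Rounded to 2 decimal places:

(0.89, 9.11)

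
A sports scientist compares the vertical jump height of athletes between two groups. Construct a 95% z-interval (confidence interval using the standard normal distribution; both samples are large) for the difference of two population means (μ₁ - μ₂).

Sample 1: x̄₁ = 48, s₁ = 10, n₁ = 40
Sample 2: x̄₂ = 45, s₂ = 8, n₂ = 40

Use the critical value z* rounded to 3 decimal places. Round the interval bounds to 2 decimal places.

Both samples are large (n₁ = 40 ≥ 30, n₂ = 40 ≥ 30), so a z-interval for the difference of means applies.

Point estimate: x̄₁ - x̄₂ = 48 - 45 = 3

Standard error: SE = √(s₁²/n₁ + s₂²/n₂)
= √(10²/40 + 8²/40)
= √(2.500000 + 1.600000)
= 2.024846

For 95% confidence, z* = 1.96 (from standard normal table)
Margin of error: E = z* × SE = 1.96 × 2.024846 = 3.9687

Z-interval: (x̄₁ - x̄₂) ± E = 3 ± 3.9687 = (-0.9687, 6.9687)

Rounded to 2 decimal places:

(-0.97, 6.97)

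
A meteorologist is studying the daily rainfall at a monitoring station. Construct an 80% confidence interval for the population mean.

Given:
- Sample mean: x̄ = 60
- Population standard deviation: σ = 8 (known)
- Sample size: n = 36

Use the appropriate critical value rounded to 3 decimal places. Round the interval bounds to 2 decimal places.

The population standard deviation σ is known, so use a z-interval (standard normal critical value).

For 80% confidence, z* = 1.282 (from standard normal table)

Standard error: SE = σ/√n = 8/√36 = 1.333333

Margin of error: E = z* × SE = 1.282 × 1.333333 = 1.7093

Z-interval: x̄ ± E = 60 ± 1.7093 = (58.2907, 61.7093)

Rounded to 2 decimal places:

(58.29, 61.71)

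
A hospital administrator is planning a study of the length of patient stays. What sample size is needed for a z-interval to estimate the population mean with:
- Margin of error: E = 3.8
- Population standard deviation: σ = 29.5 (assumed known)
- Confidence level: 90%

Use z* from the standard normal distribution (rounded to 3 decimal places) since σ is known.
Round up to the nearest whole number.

Using z* since population σ is known (z-interval formula).

For 90% confidence, z* = 1.645 (from standard normal table)

Sample size formula for z-interval: n = (z*σ/E)²

n = (1.645 × 29.5 / 3.8)²
  = (12.770395)²
  = 163.0830

Round up to the nearest whole number: n = 164

164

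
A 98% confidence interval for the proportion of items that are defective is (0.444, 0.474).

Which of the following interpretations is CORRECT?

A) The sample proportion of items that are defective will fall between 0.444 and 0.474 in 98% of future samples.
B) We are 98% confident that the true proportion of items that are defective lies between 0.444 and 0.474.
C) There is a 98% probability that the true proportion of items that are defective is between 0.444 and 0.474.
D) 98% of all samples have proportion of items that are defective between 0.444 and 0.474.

A confidence interval represents our confidence in the procedure, not a probability statement about the parameter.

Key concept: If we repeated this sampling process many times and computed a 98% CI each time, about 98% of those intervals would contain the true population parameter.

For this specific interval (0.444, 0.474):
- Midpoint (point estimate): 0.459
- Margin of error: 0.015

The correct interpretation is the one stating confidence that the true parameter lies in the interval — option B.

B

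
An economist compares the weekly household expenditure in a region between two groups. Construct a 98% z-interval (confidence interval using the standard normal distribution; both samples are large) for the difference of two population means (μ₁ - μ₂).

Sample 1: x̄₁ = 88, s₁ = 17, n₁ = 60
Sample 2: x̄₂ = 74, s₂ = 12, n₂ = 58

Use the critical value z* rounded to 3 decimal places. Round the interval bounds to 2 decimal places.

Both samples are large (n₁ = 60 ≥ 30, n₂ = 58 ≥ 30), so a z-interval for the difference of means applies.

Point estimate: x̄₁ - x̄₂ = 88 - 74 = 14

Standard error: SE = √(s₁²/n₁ + s₂²/n₂)
= √(17²/60 + 12²/58)
= √(4.816667 + 2.482759)
= 2.701745

For 98% confidence, z* = 2.326 (from standard normal table)
Margin of error: E = z* × SE = 2.326 × 2.701745 = 6.2843

Z-interval: (x̄₁ - x̄₂) ± E = 14 ± 6.2843 = (7.7157, 20.2843)

Rounded to 2 decimal places:

(7.72, 20.28)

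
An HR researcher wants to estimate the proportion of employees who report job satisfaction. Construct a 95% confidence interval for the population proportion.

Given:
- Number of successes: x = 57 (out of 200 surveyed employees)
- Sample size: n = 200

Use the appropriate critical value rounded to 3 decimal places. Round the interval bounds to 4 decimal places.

Sample proportion: p̂ = 57/200 = 0.285000

Check conditions for normal approximation:
  np̂ = 57 ≥ 10 ✓
  n(1-p̂) = 143 ≥ 10 ✓

The sample is large enough, so use a z-interval (normal approximation) for the proportion.

For 95% confidence, z* = 1.96 (from standard normal table)

Standard error: SE = √(p̂(1-p̂)/n) = √(0.285000×0.715000/200) = 0.03191982

Margin of error: E = z* × SE = 1.96 × 0.03191982 = 0.062563

Z-interval: p̂ ± E = 0.285000 ± 0.062563 = (0.222437, 0.347563)

Rounded to 4 decimal places:

(0.2224, 0.3476)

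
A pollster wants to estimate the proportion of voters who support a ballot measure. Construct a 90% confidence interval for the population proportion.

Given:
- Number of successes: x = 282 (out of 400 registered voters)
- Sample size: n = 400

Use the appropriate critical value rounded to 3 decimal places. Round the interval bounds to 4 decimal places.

Sample proportion: p̂ = 282/400 = 0.705000

Check conditions for normal approximation:
  np̂ = 282 ≥ 10 ✓
  n(1-p̂) = 118 ≥ 10 ✓

The sample is large enough, so use a z-interval (normal approximation) for the proportion.

For 90% confidence, z* = 1.645 (from standard normal table)

Standard error: SE = √(p̂(1-p̂)/n) = √(0.705000×0.295000/400) = 0.02280214

Margin of error: E = z* × SE = 1.645 × 0.02280214 = 0.037510

Z-interval: p̂ ± E = 0.705000 ± 0.037510 = (0.667490, 0.742510)

Rounded to 4 decimal places:

(0.6675, 0.7425)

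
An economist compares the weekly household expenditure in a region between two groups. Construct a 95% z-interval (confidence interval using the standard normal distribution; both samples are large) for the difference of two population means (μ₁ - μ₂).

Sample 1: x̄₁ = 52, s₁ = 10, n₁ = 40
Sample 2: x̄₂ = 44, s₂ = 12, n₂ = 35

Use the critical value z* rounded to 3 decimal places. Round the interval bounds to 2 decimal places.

Both samples are large (n₁ = 40 ≥ 30, n₂ = 35 ≥ 30), so a z-interval for the difference of means applies.

Point estimate: x̄₁ - x̄₂ = 52 - 44 = 8

Standard error: SE = √(s₁²/n₁ + s₂²/n₂)
= √(10²/40 + 12²/35)
= √(2.500000 + 4.114286)
= 2.571825

For 95% confidence, z* = 1.96 (from standard normal table)
Margin of error: E = z* × SE = 1.96 × 2.571825 = 5.0408

Z-interval: (x̄₁ - x̄₂) ± E = 8 ± 5.0408 = (2.9592, 13.0408)

Rounded to 2 decimal places:

(2.96, 13.04)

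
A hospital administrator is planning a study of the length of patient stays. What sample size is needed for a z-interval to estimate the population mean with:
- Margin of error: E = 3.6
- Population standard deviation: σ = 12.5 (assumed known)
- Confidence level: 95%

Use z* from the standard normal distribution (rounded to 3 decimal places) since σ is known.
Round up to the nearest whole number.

Using z* since population σ is known (z-interval formula).

For 95% confidence, z* = 1.96 (from standard normal table)

Sample size formula for z-interval: n = (z*σ/E)²

n = (1.96 × 12.5 / 3.6)²
  = (6.805556)²
  = 46.3156

Round up to the nearest whole number: n = 47

47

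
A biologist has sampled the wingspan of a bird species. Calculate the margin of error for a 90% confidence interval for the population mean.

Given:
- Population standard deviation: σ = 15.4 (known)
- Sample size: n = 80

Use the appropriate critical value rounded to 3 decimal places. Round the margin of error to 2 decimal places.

The population standard deviation σ is known, so use the z-interval margin of error formula.

For 90% confidence, z* = 1.645 (from standard normal table)

Margin of error formula for z-interval: E = z* × σ/√n

E = 1.645 × 15.4/√80
  = 1.645 × 1.721772
  = 2.8323

Rounded to 2 decimal places:

2.83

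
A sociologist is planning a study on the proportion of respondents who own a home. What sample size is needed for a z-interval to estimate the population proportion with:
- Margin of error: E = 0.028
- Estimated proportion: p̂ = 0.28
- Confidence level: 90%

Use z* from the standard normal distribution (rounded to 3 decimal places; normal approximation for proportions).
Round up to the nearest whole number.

Using z* for proportion z-interval (normal approximation).

For 90% confidence, z* = 1.645 (from standard normal table)

Sample size formula for proportion z-interval: n = z*²p̂(1-p̂)/E²

n = 1.645² × 0.28 × 0.72 / 0.028²
  = 2.706025 × 0.2016 / 0.000784
  = 695.8350

Round up to the nearest whole number: n = 696

696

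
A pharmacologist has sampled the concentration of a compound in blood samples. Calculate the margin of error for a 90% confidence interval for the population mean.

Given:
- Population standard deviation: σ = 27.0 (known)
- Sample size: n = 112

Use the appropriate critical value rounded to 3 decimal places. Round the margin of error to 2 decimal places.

The population standard deviation σ is known, so use the z-interval margin of error formula.

For 90% confidence, z* = 1.645 (from standard normal table)

Margin of error formula for z-interval: E = z* × σ/√n

E = 1.645 × 27.0/√112
  = 1.645 × 2.551260
  = 4.1968

Rounded to 2 decimal places:

4.20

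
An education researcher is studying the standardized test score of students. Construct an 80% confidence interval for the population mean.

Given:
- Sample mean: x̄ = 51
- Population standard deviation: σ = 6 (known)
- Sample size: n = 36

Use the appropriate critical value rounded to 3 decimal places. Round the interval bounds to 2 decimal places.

The population standard deviation σ is known, so use a z-interval (standard normal critical value).

For 80% confidence, z* = 1.282 (from standard normal table)

Standard error: SE = σ/√n = 6/√36 = 1.000000

Margin of error: E = z* × SE = 1.282 × 1.000000 = 1.2820

Z-interval: x̄ ± E = 51 ± 1.2820 = (49.7180, 52.2820)

Rounded to 2 decimal places:

(49.72, 52.28)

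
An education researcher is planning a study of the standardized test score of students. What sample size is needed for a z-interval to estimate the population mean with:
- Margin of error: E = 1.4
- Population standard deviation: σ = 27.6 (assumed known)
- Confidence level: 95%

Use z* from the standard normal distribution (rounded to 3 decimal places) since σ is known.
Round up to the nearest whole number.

Using z* since population σ is known (z-interval formula).

For 95% confidence, z* = 1.96 (from standard normal table)

Sample size formula for z-interval: n = (z*σ/E)²

n = (1.96 × 27.6 / 1.4)²
  = (38.640000)²
  = 1493.0496

Round up to the nearest whole number: n = 1494

1494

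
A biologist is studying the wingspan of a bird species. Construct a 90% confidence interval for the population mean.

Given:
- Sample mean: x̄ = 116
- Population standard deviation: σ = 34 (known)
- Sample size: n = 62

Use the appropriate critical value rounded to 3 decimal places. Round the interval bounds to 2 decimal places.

The population standard deviation σ is known, so use a z-interval (standard normal critical value).

For 90% confidence, z* = 1.645 (from standard normal table)

Standard error: SE = σ/√n = 34/√62 = 4.318004

Margin of error: E = z* × SE = 1.645 × 4.318004 = 7.1031

Z-interval: x̄ ± E = 116 ± 7.1031 = (108.8969, 123.1031)

Rounded to 2 decimal places:

(108.90, 123.10)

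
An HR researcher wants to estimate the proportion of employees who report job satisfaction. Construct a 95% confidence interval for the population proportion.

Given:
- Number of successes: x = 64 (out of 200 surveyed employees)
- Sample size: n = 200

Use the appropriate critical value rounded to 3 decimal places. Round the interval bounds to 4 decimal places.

Sample proportion: p̂ = 64/200 = 0.3200000

Check conditions for normal approximation:
  np̂ = 64 ≥ 10 ✓
  n(1-p̂) = 136 ≥ 10 ✓

The sample is large enough, so use a z-interval (normal approximation) for the proportion.

For 95% confidence, z* = 1.96 (from standard normal table)

Standard error: SE = √(p̂(1-p̂)/n) = √(0.3200000×0.6800000/200) = 0.032984845

Margin of error: E = z* × SE = 1.96 × 0.032984845 = 0.0646503

Z-interval: p̂ ± E = 0.3200000 ± 0.0646503 = (0.2553497, 0.3846503)

Rounded to 4 decimal places:

(0.2553, 0.3847)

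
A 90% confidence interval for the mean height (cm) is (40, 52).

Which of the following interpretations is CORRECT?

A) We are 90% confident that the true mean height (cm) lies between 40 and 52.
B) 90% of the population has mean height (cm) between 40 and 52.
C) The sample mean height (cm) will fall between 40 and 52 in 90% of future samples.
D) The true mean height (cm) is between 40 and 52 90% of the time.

A confidence interval represents our confidence in the procedure, not a probability statement about the parameter.

Key concept: If we repeated this sampling process many times and computed a 90% CI each time, about 90% of those intervals would contain the true population parameter.

For this specific interval (40, 52):
- Midpoint (point estimate): 46
- Margin of error: 6

The correct interpretation is the one stating confidence that the true parameter lies in the interval — option A.

A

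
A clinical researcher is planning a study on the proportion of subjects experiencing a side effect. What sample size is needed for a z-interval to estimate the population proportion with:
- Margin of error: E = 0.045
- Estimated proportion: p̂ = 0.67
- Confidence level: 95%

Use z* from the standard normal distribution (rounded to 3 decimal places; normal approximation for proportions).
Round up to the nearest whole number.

Using z* for proportion z-interval (normal approximation).

For 95% confidence, z* = 1.96 (from standard normal table)

Sample size formula for proportion z-interval: n = z*²p̂(1-p̂)/E²

n = 1.96² × 0.67 × 0.33 / 0.045²
  = 3.8416 × 0.2211 / 0.002025
  = 419.4458

Round up to the nearest whole number: n = 420

420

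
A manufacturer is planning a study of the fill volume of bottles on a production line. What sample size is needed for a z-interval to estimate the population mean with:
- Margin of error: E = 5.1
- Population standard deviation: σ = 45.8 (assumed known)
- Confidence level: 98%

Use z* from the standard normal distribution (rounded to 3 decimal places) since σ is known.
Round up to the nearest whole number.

Using z* since population σ is known (z-interval formula).

For 98% confidence, z* = 2.326 (from standard normal table)

Sample size formula for z-interval: n = (z*σ/E)²

n = (2.326 × 45.8 / 5.1)²
  = (20.888392)²
  = 436.3249

Round up to the nearest whole number: n = 437

437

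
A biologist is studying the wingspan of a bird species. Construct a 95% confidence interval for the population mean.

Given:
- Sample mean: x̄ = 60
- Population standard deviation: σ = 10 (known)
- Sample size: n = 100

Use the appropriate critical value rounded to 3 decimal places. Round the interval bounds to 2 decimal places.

The population standard deviation σ is known, so use a z-interval (standard normal critical value).

For 95% confidence, z* = 1.96 (from standard normal table)

Standard error: SE = σ/√n = 10/√100 = 1.000000

Margin of error: E = z* × SE = 1.96 × 1.000000 = 1.9600

Z-interval: x̄ ± E = 60 ± 1.9600 = (58.0400, 61.9600)

Rounded to 2 decimal places:

(58.04, 61.96)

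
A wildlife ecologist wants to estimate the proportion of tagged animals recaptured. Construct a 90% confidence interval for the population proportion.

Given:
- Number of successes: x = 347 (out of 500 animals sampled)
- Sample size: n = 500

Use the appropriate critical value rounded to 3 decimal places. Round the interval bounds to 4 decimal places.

Sample proportion: p̂ = 347/500 = 0.694000

Check conditions for normal approximation:
  np̂ = 347 ≥ 10 ✓
  n(1-p̂) = 153 ≥ 10 ✓

The sample is large enough, so use a z-interval (normal approximation) for the proportion.

For 90% confidence, z* = 1.645 (from standard normal table)

Standard error: SE = √(p̂(1-p̂)/n) = √(0.694000×0.306000/500) = 0.02060893

Margin of error: E = z* × SE = 1.645 × 0.02060893 = 0.033902

Z-interval: p̂ ± E = 0.694000 ± 0.033902 = (0.660098, 0.727902)

Rounded to 4 decimal places:

(0.6601, 0.7279)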